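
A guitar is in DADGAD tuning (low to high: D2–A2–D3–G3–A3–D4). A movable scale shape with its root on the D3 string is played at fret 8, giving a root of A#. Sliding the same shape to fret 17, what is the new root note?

G

Moving from fret 8 to fret 17 shifts the root by 9 semitones.
A# up 9 semitones is G.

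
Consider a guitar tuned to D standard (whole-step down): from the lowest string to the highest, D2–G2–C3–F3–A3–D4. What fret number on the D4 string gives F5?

F5 is 15 semitones above the open D4 (D–D#–E–F–…–D#–E–F), so it sits at fret 15.

15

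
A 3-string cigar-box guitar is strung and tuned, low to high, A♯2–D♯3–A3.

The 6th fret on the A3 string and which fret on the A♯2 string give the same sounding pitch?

17

A3 at fret 6 is A3 + 6 semitones = D♯4.
The open A♯2 string is 11 semitones below the open A3, so the same pitch on the A♯2 string lies at fret 6 + 11 = 17.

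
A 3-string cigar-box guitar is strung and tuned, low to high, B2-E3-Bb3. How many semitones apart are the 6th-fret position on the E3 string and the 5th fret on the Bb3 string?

E3 at fret 6 → Bb3 (MIDI 58); Bb3 at fret 5 → Eb4 (MIDI 63).
58 − 63 = -5, so the two pitches are 5 semitones apart, with Eb4 the higher.

5 semitones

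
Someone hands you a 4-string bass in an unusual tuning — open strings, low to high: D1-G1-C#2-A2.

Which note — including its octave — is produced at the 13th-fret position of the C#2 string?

Each fret is one semitone, so C#2 + 13 = D3.

D3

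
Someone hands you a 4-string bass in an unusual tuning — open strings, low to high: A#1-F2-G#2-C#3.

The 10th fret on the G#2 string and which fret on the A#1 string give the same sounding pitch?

20

Fret 10 on G#2 is MIDI 44 + 10 = 54 (F#3). On the A#1 string (open MIDI 34), that pitch is 54 − 34 = fret 20.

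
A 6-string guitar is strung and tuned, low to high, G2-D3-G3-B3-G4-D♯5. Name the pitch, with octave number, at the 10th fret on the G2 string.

Each fret is one semitone, so G2 + 10 = F3.

F3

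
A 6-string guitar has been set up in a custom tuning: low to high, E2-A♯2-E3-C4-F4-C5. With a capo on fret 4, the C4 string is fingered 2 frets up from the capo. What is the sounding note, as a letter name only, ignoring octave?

The capo raises the open C4 by 4 semitones to E4; fretting 2 more gives C4 + 4 + 2 = C4 + 6 semitones, landing on F♯.
(Also written G♭.)

F♯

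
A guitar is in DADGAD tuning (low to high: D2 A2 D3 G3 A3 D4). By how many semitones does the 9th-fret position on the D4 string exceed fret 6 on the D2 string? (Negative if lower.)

D4 at fret 9 → B4 (MIDI 71); D2 at fret 6 → G#2 (MIDI 44).
71 − 44 = 27, so the two pitches are 27 semitones apart.

27 semitones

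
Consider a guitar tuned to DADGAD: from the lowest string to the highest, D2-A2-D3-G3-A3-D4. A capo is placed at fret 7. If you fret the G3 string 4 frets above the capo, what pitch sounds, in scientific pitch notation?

The capo raises the open G3 by 7 semitones to D4; fretting 4 more gives G3 + 7 + 4 = G3 + 11 semitones = F♯4.
(Also written G♭.)

F♯4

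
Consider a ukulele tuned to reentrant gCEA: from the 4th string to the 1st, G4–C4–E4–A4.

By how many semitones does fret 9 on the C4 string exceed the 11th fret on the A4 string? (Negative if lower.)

-11 semitones

C4 at fret 9 → A4 (MIDI 69); A4 at fret 11 → G#5 (MIDI 80).
69 − 80 = -11, so the two pitches are 11 semitones apart.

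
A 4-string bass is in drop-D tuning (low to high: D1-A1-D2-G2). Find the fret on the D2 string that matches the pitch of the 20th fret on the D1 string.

8

D1 at fret 20 is D1 + 20 semitones = A#2.
The open D2 string is 12 semitones above the open D1, so the same pitch on the D2 string lies at fret 20 − 12 = 8.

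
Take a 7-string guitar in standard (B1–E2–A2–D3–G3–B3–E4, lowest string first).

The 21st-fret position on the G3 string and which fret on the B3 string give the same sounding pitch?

G3 at fret 21 is G3 + 21 semitones = E5.
The open B3 string is 4 semitones above the open G3, so the same pitch on the B3 string lies at fret 21 − 4 = 17.

17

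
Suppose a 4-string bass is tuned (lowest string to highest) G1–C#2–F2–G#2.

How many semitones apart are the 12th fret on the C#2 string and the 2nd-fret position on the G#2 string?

C#2 at fret 12 → C#3 (MIDI 49); G#2 at fret 2 → A#2 (MIDI 46).
49 − 46 = 3, so the two pitches are 3 semitones apart, with C#3 the higher.

3 semitones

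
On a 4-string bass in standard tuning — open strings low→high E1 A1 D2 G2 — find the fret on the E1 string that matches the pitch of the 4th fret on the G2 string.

Fret 4 on G2 is MIDI 43 + 4 = 47 (B2). On the E1 string (open MIDI 28), that pitch is 47 − 28 = fret 19.

19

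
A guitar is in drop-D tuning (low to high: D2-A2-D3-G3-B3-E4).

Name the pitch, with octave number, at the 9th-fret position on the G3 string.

G3 is MIDI 55. Adding 9 gives 64, which is E4.

E4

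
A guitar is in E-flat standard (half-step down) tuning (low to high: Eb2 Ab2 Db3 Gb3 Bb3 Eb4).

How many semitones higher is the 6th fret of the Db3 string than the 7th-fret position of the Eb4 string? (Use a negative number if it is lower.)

Db3 at fret 6 → G3 (MIDI 55); Eb4 at fret 7 → Bb4 (MIDI 70).
55 − 70 = -15, so the two pitches are 15 semitones apart.

-15 semitones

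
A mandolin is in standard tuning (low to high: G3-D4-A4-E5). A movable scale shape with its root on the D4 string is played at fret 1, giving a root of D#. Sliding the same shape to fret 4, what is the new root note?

Moving from fret 1 to fret 4 shifts the root by 3 semitones.
D# up 3 semitones is F#.

F#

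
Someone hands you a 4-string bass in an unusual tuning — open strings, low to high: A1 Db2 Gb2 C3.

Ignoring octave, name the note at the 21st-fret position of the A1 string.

A1 is MIDI 33. Adding 21 gives 54; 54 mod 12 = 6, i.e. Gb.

Gb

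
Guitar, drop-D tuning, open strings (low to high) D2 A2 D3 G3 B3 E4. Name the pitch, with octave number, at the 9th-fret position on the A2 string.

The open A2 string plus 9 semitones: A–A#–B–C–C#–D–D#–E–F–F#.
The walk passes from B into C once, so the octave number goes from 2 to 3.

F#3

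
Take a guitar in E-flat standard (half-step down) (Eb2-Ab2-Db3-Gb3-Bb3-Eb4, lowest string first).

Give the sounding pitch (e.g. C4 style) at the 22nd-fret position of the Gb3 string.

Gb3 is MIDI 54. Adding 22 gives 76, which is E5.

E5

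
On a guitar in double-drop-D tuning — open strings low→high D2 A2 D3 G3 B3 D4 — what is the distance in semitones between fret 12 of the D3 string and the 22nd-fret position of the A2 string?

5 semitones

D3 at fret 12 → D4 (MIDI 62); A2 at fret 22 → G4 (MIDI 67).
62 − 67 = -5, so the two pitches are 5 semitones apart, with G4 the higher.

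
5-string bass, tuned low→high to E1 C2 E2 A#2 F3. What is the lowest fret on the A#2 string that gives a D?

From A#2, count semitones up the chromatic scale until reaching D: A#–B–C–C#–D — 4 steps.

4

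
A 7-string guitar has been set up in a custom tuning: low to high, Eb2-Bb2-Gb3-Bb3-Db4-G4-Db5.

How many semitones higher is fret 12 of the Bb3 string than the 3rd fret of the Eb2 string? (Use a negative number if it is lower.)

28 semitones

Bb3 at fret 12 → Bb4 (MIDI 70); Eb2 at fret 3 → Gb2 (MIDI 42).
70 − 42 = 28, so the two pitches are 28 semitones apart.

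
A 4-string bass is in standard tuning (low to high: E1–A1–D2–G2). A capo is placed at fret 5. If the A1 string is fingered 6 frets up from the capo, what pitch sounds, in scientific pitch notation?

The capo raises the open A1 by 5 semitones to D2; fretting 6 more gives A1 + 5 + 6 = A1 + 11 semitones = G#2.

G#2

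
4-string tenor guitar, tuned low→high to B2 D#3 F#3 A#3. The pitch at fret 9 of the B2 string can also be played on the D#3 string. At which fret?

Fret 9 on B2 is MIDI 47 + 9 = 56 (G#3). On the D#3 string (open MIDI 51), that pitch is 56 − 51 = fret 5.

5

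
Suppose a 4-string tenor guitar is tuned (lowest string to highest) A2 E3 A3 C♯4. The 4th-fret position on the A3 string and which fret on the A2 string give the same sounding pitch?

Fret 4 on A3 is MIDI 57 + 4 = 61 (C♯4). On the A2 string (open MIDI 45), that pitch is 61 − 45 = fret 16.

16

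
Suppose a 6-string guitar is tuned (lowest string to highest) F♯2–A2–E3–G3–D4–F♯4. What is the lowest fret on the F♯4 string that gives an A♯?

4

From F♯4, count semitones up the chromatic scale until reaching A♯: F#–G–G#–A–A# — 4 steps.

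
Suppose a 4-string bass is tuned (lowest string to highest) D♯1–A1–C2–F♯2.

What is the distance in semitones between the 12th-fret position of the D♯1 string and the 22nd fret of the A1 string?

D♯1 at fret 12 → D♯2 (MIDI 39); A1 at fret 22 → G3 (MIDI 55).
39 − 55 = -16, so the two pitches are 16 semitones apart, with G3 the higher.

16 semitones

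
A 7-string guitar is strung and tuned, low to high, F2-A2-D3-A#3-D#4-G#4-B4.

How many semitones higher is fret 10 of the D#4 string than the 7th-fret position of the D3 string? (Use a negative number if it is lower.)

D#4 at fret 10 → C#5 (MIDI 73); D3 at fret 7 → A3 (MIDI 57).
73 − 57 = 16, so the two pitches are 16 semitones apart.

16 semitones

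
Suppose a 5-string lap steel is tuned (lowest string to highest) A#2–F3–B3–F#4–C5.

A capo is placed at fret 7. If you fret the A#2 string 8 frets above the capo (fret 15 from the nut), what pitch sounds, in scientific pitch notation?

C#4

The capo raises the open A#2 by 7 semitones to F3; fretting 8 more gives A#2 + 7 + 8 = A#2 + 15 semitones = C#4.
(Also written Db.)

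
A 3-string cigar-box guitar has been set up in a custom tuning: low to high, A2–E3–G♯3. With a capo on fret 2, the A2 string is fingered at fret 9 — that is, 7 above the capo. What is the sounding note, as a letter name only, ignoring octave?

F♯

The capo raises the open A2 by 2 semitones to B2; fretting 7 more gives A2 + 2 + 7 = A2 + 9 semitones, landing on F♯.
(Also written G♭.)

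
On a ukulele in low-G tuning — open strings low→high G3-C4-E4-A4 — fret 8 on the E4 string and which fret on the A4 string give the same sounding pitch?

3

E4 at fret 8 is E4 + 8 semitones = C5.
The open A4 string is 5 semitones above the open E4, so the same pitch on the A4 string lies at fret 8 − 5 = 3.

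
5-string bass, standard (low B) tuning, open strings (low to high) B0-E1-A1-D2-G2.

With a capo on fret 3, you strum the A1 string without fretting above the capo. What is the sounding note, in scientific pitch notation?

The capo raises the open A1 by 3 semitones to C2; fretting 0 more gives A1 + 3 + 0 = A1 + 3 semitones = C2.

C2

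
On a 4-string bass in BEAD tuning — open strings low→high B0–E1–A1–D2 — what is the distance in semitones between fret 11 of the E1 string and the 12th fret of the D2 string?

11 semitones

E1 at fret 11 → D♯2 (MIDI 39); D2 at fret 12 → D3 (MIDI 50).
39 − 50 = -11, so the two pitches are 11 semitones apart, with D3 the higher.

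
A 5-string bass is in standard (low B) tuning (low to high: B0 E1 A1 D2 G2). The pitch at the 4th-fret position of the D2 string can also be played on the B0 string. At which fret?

19

D2 at fret 4 is D2 + 4 semitones = F♯2.
The open B0 string is 15 semitones below the open D2, so the same pitch on the B0 string lies at fret 4 + 15 = 19.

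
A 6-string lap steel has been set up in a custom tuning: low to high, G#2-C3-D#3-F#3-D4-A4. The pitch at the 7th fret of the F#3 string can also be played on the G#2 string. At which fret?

17

F#3 at fret 7 is F#3 + 7 semitones = C#4.
The open G#2 string is 10 semitones below the open F#3, so the same pitch on the G#2 string lies at fret 7 + 10 = 17.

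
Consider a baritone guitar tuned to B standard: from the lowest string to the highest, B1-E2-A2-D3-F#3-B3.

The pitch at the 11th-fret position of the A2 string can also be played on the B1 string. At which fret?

Fret 11 on A2 is MIDI 45 + 11 = 56 (G#3). On the B1 string (open MIDI 35), that pitch is 56 − 35 = fret 21.

21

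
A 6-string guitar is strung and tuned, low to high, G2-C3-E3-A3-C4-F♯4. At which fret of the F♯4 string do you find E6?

E6 is 22 semitones above the open F♯4 (F#–G–G#–A–…–D–D#–E), so it sits at fret 22.

22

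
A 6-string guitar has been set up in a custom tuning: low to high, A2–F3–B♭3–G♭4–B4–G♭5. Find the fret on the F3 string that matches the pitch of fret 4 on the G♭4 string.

Fret 4 on G♭4 is MIDI 66 + 4 = 70 (B♭4). On the F3 string (open MIDI 53), that pitch is 70 − 53 = fret 17.

17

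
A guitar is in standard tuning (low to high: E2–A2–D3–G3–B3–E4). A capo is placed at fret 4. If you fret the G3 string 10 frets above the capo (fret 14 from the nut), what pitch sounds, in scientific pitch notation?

A4

The capo raises the open G3 by 4 semitones to B3; fretting 10 more gives G3 + 4 + 10 = G3 + 14 semitones = A4.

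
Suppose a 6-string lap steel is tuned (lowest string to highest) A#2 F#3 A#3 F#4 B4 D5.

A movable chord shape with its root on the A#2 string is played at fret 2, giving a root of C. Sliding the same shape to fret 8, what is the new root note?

Moving from fret 2 to fret 8 shifts the root by 6 semitones.
C up 6 semitones is F#.

F#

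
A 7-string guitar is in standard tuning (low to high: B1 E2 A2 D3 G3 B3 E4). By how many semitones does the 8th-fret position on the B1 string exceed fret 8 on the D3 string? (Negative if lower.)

B1 at fret 8 → G2 (MIDI 43); D3 at fret 8 → A♯3 (MIDI 58).
43 − 58 = -15, so the two pitches are 15 semitones apart.

-15 semitones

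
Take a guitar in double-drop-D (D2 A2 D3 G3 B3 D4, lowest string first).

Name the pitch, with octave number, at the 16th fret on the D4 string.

F♯5

D4 is MIDI 62. Adding 16 gives 78, which is F♯5.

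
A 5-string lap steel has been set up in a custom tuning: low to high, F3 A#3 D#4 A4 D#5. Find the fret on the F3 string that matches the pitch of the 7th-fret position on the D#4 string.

17

D#4 at fret 7 is D#4 + 7 semitones = A#4.
The open F3 string is 10 semitones below the open D#4, so the same pitch on the F3 string lies at fret 7 + 10 = 17.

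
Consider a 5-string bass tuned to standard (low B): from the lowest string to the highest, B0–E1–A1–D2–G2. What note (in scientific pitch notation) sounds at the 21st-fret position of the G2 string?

Each fret is one semitone, so G2 + 21 = E4.

E4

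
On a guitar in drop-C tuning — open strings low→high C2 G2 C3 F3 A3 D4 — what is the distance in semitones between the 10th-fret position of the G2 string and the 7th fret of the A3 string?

11 semitones

G2 at fret 10 → F3 (MIDI 53); A3 at fret 7 → E4 (MIDI 64).
53 − 64 = -11, so the two pitches are 11 semitones apart, with E4 the higher.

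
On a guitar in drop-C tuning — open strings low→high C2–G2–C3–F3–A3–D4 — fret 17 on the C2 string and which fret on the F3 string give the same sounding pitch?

0

C2 at fret 17 is C2 + 17 semitones = F3.
The open F3 string is 17 semitones above the open C2, so the same pitch on the F3 string lies at fret 17 − 17 = 0.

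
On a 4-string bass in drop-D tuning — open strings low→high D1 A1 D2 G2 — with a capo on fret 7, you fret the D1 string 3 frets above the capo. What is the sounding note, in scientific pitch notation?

C2

The capo raises the open D1 by 7 semitones to A1; fretting 3 more gives D1 + 7 + 3 = D1 + 10 semitones = C2.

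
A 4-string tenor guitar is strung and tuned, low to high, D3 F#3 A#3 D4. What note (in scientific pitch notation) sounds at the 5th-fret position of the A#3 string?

Each fret is one semitone, so A#3 + 5 = D#4.

D#4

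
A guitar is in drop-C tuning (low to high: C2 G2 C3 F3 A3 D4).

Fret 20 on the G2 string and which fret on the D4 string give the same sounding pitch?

G2 at fret 20 is G2 + 20 semitones = D#4.
The open D4 string is 19 semitones above the open G2, so the same pitch on the D4 string lies at fret 20 − 19 = 1.

1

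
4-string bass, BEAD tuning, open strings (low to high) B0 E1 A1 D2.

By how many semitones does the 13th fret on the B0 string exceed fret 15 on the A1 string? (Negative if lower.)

B0 at fret 13 → C2 (MIDI 36); A1 at fret 15 → C3 (MIDI 48).
36 − 48 = -12, so the two pitches are 12 semitones apart.

-12 semitones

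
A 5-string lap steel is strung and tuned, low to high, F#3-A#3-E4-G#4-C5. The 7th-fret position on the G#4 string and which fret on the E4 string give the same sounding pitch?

11

Fret 7 on G#4 is MIDI 68 + 7 = 75 (D#5). On the E4 string (open MIDI 64), that pitch is 75 − 64 = fret 11.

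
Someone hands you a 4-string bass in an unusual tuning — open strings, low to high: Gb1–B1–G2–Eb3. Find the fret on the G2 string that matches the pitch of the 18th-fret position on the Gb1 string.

5

Gb1 at fret 18 is Gb1 + 18 semitones = C3.
The open G2 string is 13 semitones above the open Gb1, so the same pitch on the G2 string lies at fret 18 − 13 = 5.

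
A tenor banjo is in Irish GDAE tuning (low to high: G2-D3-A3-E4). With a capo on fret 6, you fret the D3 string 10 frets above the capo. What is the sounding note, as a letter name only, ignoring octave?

F#

The capo raises the open D3 by 6 semitones to G#3; fretting 10 more gives D3 + 6 + 10 = D3 + 16 semitones, landing on F#.
(Also written Gb.)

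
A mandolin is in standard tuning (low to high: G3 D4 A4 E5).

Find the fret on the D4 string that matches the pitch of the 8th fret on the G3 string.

1

Fret 8 on G3 is MIDI 55 + 8 = 63 (D#4). On the D4 string (open MIDI 62), that pitch is 63 − 62 = fret 1.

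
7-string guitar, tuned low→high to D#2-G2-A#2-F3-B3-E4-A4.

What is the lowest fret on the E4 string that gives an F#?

2

From E4, count semitones up the chromatic scale until reaching F#: E–F–F# — 2 steps.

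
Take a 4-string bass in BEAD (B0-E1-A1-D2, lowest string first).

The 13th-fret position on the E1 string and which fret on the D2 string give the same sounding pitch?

E1 at fret 13 is E1 + 13 semitones = F2.
The open D2 string is 10 semitones above the open E1, so the same pitch on the D2 string lies at fret 13 − 10 = 3.

3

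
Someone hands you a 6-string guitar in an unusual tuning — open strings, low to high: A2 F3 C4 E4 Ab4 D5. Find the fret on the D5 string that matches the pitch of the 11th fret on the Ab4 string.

Ab4 at fret 11 is Ab4 + 11 semitones = G5.
The open D5 string is 6 semitones above the open Ab4, so the same pitch on the D5 string lies at fret 11 − 6 = 5.

5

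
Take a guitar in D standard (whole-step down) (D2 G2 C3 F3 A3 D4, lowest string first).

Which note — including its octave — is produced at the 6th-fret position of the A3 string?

D#4

Each fret is one semitone, so A3 + 6 = D#4.
(Equivalently spelled Eb4.)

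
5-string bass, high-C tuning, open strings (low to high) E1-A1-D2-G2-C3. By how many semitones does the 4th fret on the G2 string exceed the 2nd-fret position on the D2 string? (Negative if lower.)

G2 at fret 4 → B2 (MIDI 47); D2 at fret 2 → E2 (MIDI 40).
47 − 40 = 7, so the two pitches are 7 semitones apart.

7 semitones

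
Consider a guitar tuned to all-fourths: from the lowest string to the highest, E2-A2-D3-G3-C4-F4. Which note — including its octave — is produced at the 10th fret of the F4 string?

F4 is MIDI 65. Adding 10 gives 75, which is D#5.

D#5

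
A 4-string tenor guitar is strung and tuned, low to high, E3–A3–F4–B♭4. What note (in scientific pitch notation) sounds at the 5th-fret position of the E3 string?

The open E3 string plus 5 semitones: E–F–Gb–G–Ab–A.
No B→C boundary is crossed, so the octave stays at 3.

A3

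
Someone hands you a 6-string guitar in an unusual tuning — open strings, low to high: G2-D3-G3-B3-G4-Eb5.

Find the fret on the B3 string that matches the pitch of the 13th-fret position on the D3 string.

D3 at fret 13 is D3 + 13 semitones = Eb4.
The open B3 string is 9 semitones above the open D3, so the same pitch on the B3 string lies at fret 13 − 9 = 4.

4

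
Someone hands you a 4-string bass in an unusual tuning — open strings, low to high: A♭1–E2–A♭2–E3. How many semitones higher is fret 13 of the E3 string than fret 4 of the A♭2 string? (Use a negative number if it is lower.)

E3 at fret 13 → F4 (MIDI 65); A♭2 at fret 4 → C3 (MIDI 48).
65 − 48 = 17, so the two pitches are 17 semitones apart.

17 semitones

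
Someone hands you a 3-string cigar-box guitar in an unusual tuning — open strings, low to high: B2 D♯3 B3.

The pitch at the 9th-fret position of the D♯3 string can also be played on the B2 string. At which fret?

13

D♯3 at fret 9 is D♯3 + 9 semitones = C4.
The open B2 string is 4 semitones below the open D♯3, so the same pitch on the B2 string lies at fret 9 + 4 = 13.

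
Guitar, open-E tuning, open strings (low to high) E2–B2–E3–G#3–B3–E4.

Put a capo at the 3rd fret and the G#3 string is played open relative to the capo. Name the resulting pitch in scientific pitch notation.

B3

The capo raises the open G#3 by 3 semitones to B3; fretting 0 more gives G#3 + 3 + 0 = G#3 + 3 semitones = B3.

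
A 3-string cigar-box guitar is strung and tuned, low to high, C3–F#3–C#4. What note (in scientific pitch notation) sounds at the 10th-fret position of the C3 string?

The open C3 string plus 10 semitones: C–C#–D–D#–…–G#–A–A#.
No B→C boundary is crossed, so the octave stays at 3.

A#3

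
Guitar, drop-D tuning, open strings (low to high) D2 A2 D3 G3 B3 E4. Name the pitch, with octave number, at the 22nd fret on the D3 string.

C5

The open D3 string plus 22 semitones: D–D#–E–F–…–A#–B–C.
The walk passes from B into C 2 times, so the octave number goes from 3 to 5.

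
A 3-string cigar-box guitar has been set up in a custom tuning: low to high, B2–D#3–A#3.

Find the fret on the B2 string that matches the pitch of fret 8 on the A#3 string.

19

Fret 8 on A#3 is MIDI 58 + 8 = 66 (F#4). On the B2 string (open MIDI 47), that pitch is 66 − 47 = fret 19.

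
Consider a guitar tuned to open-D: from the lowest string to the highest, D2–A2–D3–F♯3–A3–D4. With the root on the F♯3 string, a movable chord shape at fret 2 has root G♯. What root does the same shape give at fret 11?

F

Moving from fret 2 to fret 11 shifts the root by 9 semitones.
G♯ up 9 semitones is F.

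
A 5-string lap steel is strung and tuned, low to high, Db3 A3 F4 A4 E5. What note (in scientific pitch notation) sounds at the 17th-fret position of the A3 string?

D5

The open A3 string plus 17 semitones: A–Bb–B–C–…–C–Db–D.
The walk passes from B into C 2 times, so the octave number goes from 3 to 5.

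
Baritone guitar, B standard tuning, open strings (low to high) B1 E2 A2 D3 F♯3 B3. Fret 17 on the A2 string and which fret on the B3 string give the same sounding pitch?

3

Fret 17 on A2 is MIDI 45 + 17 = 62 (D4). On the B3 string (open MIDI 59), that pitch is 62 − 59 = fret 3.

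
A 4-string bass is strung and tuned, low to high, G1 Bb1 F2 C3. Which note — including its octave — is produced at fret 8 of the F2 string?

Db3

Each fret is one semitone, so F2 + 8 = Db3.
(Equivalently spelled C#3.)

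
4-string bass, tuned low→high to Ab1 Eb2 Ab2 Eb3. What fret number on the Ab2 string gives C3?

4

C3 is 4 semitones above the open Ab2 (Ab–A–Bb–B–C), so it sits at fret 4.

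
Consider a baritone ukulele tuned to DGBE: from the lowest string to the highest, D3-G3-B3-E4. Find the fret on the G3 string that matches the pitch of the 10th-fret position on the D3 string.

5

D3 at fret 10 is D3 + 10 semitones = C4.
The open G3 string is 5 semitones above the open D3, so the same pitch on the G3 string lies at fret 10 − 5 = 5.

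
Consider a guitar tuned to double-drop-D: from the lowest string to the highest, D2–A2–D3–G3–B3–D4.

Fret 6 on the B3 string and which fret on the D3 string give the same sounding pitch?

B3 at fret 6 is B3 + 6 semitones = F4.
The open D3 string is 9 semitones below the open B3, so the same pitch on the D3 string lies at fret 6 + 9 = 15.

15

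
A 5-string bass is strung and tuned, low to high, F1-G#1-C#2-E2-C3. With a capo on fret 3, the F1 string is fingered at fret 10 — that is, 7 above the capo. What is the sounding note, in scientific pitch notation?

D#2

The capo raises the open F1 by 3 semitones to G#1; fretting 7 more gives F1 + 3 + 7 = F1 + 10 semitones = D#2.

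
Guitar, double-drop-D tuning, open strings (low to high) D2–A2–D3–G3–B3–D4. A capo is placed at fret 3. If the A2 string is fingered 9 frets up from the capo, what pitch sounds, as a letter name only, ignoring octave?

The capo raises the open A2 by 3 semitones to C3; fretting 9 more gives A2 + 3 + 9 = A2 + 12 semitones, landing on A.

A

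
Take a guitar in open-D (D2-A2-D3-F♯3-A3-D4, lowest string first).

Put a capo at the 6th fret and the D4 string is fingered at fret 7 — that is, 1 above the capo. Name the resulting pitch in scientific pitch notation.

A4

The capo raises the open D4 by 6 semitones to G♯4; fretting 1 more gives D4 + 6 + 1 = D4 + 7 semitones = A4.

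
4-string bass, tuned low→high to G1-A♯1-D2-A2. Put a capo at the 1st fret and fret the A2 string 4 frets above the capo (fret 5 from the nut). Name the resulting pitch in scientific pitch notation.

The capo raises the open A2 by 1 semitone to A♯2; fretting 4 more gives A2 + 1 + 4 = A2 + 5 semitones = D3.

D3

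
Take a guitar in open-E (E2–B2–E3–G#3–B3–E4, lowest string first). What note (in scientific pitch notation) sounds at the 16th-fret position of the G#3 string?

G#3 is MIDI 56. Adding 16 gives 72, which is C5.

C5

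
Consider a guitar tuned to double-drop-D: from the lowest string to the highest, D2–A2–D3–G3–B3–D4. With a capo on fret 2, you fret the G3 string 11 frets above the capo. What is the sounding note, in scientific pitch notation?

The capo raises the open G3 by 2 semitones to A3; fretting 11 more gives G3 + 2 + 11 = G3 + 13 semitones = G#4.
(Also written Ab.)

G#4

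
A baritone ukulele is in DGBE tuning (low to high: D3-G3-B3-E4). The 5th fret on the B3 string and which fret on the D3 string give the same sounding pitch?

14

B3 at fret 5 is B3 + 5 semitones = E4.
The open D3 string is 9 semitones below the open B3, so the same pitch on the D3 string lies at fret 5 + 9 = 14.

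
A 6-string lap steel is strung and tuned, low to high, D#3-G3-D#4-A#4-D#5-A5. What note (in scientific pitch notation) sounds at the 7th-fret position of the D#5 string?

A#5

The open D#5 string plus 7 semitones: D#–E–F–F#–G–G#–A–A#.
No B→C boundary is crossed, so the octave stays at 5.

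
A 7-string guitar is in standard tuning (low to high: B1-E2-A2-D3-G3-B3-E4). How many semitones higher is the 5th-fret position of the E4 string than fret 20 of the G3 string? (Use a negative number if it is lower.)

E4 at fret 5 → A4 (MIDI 69); G3 at fret 20 → D♯5 (MIDI 75).
69 − 75 = -6, so the two pitches are 6 semitones apart.

-6 semitones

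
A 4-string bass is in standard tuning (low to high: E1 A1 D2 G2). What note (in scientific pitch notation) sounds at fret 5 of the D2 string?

The open D2 string plus 5 semitones: D–D#–E–F–F#–G.
No B→C boundary is crossed, so the octave stays at 2.

G2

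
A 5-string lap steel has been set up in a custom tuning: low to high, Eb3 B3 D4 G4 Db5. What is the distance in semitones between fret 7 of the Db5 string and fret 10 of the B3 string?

11 semitones

Db5 at fret 7 → Ab5 (MIDI 80); B3 at fret 10 → A4 (MIDI 69).
80 − 69 = 11, so the two pitches are 11 semitones apart, with Ab5 the higher.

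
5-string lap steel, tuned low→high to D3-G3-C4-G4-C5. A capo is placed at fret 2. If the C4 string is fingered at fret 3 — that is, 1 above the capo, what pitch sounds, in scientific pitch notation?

E♭4

The capo raises the open C4 by 2 semitones to D4; fretting 1 more gives C4 + 2 + 1 = C4 + 3 semitones = E♭4.
(Also written D♯.)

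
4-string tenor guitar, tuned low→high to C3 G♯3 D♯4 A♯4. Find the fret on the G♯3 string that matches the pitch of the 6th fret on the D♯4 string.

13

D♯4 at fret 6 is D♯4 + 6 semitones = A4.
The open G♯3 string is 7 semitones below the open D♯4, so the same pitch on the G♯3 string lies at fret 6 + 7 = 13.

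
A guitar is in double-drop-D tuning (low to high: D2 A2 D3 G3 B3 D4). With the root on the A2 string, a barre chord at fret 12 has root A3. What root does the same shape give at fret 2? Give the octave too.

B2

Moving from fret 12 to fret 2 shifts the root by -10 semitones.
A3 down 10 semitones is B2.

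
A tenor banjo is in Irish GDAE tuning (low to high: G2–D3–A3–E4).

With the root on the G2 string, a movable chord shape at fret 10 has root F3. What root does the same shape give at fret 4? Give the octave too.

Moving from fret 10 to fret 4 shifts the root by -6 semitones.
F3 down 6 semitones is B2.

B2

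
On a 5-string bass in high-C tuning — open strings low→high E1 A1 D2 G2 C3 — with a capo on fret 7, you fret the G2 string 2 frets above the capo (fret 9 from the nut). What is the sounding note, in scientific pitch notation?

The capo raises the open G2 by 7 semitones to D3; fretting 2 more gives G2 + 7 + 2 = G2 + 9 semitones = E3.

E3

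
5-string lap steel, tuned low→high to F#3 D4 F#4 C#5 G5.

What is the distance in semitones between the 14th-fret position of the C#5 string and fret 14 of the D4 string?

11 semitones

C#5 at fret 14 → D#6 (MIDI 87); D4 at fret 14 → E5 (MIDI 76).
87 − 76 = 11, so the two pitches are 11 semitones apart, with D#6 the higher.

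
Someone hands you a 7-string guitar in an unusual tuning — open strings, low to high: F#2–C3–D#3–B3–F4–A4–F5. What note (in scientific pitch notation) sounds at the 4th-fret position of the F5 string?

A5

Each fret is one semitone, so F5 + 4 = A5.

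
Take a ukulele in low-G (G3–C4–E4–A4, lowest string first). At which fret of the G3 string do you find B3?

4

B3 is 4 semitones above the open G3 (G–G#–A–A#–B), so it sits at fret 4.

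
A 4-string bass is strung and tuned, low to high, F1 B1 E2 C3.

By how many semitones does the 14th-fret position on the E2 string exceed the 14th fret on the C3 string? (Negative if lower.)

-8 semitones

E2 at fret 14 → Gb3 (MIDI 54); C3 at fret 14 → D4 (MIDI 62).
54 − 62 = -8, so the two pitches are 8 semitones apart.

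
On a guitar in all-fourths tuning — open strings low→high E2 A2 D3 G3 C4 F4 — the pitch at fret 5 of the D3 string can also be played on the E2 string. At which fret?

15

Fret 5 on D3 is MIDI 50 + 5 = 55 (G3). On the E2 string (open MIDI 40), that pitch is 55 − 40 = fret 15.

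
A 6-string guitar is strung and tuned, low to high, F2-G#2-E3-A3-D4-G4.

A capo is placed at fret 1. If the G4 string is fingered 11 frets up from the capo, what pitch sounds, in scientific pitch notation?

The capo raises the open G4 by 1 semitone to G#4; fretting 11 more gives G4 + 1 + 11 = G4 + 12 semitones = G5.

G5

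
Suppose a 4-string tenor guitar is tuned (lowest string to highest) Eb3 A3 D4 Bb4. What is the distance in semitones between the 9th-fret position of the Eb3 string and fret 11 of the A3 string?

8 semitones

Eb3 at fret 9 → C4 (MIDI 60); A3 at fret 11 → Ab4 (MIDI 68).
60 − 68 = -8, so the two pitches are 8 semitones apart, with Ab4 the higher.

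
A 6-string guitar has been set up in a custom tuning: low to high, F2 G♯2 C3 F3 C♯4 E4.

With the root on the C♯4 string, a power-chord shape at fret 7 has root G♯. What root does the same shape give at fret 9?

A♯

Moving from fret 7 to fret 9 shifts the root by 2 semitones.
G♯ up 2 semitones is A♯.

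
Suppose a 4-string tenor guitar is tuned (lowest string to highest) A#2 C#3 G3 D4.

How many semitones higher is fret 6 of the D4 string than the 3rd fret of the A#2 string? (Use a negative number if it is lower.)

D4 at fret 6 → G#4 (MIDI 68); A#2 at fret 3 → C#3 (MIDI 49).
68 − 49 = 19, so the two pitches are 19 semitones apart.

19 semitones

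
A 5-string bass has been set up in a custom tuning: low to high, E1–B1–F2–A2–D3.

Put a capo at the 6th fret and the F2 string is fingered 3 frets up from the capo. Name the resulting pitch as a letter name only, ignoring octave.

D

The capo raises the open F2 by 6 semitones to B2; fretting 3 more gives F2 + 6 + 3 = F2 + 9 semitones, landing on D.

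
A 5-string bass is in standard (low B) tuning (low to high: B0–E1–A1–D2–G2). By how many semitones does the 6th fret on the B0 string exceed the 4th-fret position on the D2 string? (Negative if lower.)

-13 semitones

B0 at fret 6 → F1 (MIDI 29); D2 at fret 4 → F#2 (MIDI 42).
29 − 42 = -13, so the two pitches are 13 semitones apart.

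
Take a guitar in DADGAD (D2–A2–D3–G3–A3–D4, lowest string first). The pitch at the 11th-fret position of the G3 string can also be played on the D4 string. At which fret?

4

Fret 11 on G3 is MIDI 55 + 11 = 66 (F#4). On the D4 string (open MIDI 62), that pitch is 66 − 62 = fret 4.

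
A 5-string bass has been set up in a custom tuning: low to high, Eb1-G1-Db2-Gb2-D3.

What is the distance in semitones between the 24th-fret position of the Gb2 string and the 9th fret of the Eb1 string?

Gb2 at fret 24 → Gb4 (MIDI 66); Eb1 at fret 9 → C2 (MIDI 36).
66 − 36 = 30, so the two pitches are 30 semitones apart, with Gb4 the higher.

30 semitones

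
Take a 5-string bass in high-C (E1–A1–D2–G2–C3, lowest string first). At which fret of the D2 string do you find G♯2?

G♯2 is 6 semitones above the open D2 (D–D#–E–F–F#–G–G#), so it sits at fret 6.

6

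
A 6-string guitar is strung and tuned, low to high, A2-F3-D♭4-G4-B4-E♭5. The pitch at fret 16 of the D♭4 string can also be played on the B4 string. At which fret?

D♭4 at fret 16 is D♭4 + 16 semitones = F5.
The open B4 string is 10 semitones above the open D♭4, so the same pitch on the B4 string lies at fret 16 − 10 = 6.

6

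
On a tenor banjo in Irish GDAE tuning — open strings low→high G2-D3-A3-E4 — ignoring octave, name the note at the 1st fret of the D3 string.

D#

Each fret is one semitone, so D3 + 1 = D#.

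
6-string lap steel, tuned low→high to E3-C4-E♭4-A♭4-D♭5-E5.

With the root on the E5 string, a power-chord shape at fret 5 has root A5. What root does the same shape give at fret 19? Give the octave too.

B6

Moving from fret 5 to fret 19 shifts the root by 14 semitones.
A5 up 14 semitones is B6.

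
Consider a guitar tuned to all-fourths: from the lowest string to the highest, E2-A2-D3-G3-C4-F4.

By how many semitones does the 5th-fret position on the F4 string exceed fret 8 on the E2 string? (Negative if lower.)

F4 at fret 5 → A#4 (MIDI 70); E2 at fret 8 → C3 (MIDI 48).
70 − 48 = 22, so the two pitches are 22 semitones apart.

22 semitones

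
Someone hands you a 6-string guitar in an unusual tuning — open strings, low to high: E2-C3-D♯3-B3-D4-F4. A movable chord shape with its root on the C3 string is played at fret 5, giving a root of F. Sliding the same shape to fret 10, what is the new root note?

A♯

Moving from fret 5 to fret 10 shifts the root by 5 semitones.
F up 5 semitones is A♯.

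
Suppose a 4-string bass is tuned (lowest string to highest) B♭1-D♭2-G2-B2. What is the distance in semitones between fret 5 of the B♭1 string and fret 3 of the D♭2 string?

1 semitone

B♭1 at fret 5 → E♭2 (MIDI 39); D♭2 at fret 3 → E2 (MIDI 40).
39 − 40 = -1, so the two pitches are 1 semitone apart, with E2 the higher.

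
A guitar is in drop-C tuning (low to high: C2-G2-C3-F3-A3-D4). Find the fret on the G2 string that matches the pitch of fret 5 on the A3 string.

Fret 5 on A3 is MIDI 57 + 5 = 62 (D4). On the G2 string (open MIDI 43), that pitch is 62 − 43 = fret 19.

19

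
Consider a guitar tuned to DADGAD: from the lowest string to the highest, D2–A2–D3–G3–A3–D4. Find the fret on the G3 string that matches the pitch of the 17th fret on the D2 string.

Fret 17 on D2 is MIDI 38 + 17 = 55 (G3). On the G3 string (open MIDI 55), that pitch is 55 − 55 = fret 0.

0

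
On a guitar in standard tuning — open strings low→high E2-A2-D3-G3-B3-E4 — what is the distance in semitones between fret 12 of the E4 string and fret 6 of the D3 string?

E4 at fret 12 → E5 (MIDI 76); D3 at fret 6 → G#3 (MIDI 56).
76 − 56 = 20, so the two pitches are 20 semitones apart, with E5 the higher.

20 semitones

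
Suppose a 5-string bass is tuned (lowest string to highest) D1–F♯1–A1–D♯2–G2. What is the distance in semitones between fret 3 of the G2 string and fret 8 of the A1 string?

G2 at fret 3 → A♯2 (MIDI 46); A1 at fret 8 → F2 (MIDI 41).
46 − 41 = 5, so the two pitches are 5 semitones apart, with A♯2 the higher.

5 semitones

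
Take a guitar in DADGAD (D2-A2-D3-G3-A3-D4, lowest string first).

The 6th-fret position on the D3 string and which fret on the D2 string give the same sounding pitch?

18

Fret 6 on D3 is MIDI 50 + 6 = 56 (G♯3). On the D2 string (open MIDI 38), that pitch is 56 − 38 = fret 18.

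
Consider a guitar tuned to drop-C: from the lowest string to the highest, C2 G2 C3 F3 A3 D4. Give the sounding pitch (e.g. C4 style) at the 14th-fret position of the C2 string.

C2 is MIDI 36. Adding 14 gives 50, which is D3.

D3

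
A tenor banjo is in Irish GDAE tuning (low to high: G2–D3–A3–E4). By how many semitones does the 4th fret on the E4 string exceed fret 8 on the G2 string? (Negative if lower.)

E4 at fret 4 → G#4 (MIDI 68); G2 at fret 8 → D#3 (MIDI 51).
68 − 51 = 17, so the two pitches are 17 semitones apart.

17 semitones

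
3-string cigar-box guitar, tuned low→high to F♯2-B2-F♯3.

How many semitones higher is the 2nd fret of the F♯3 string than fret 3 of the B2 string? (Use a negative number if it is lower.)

6 semitones

F♯3 at fret 2 → G♯3 (MIDI 56); B2 at fret 3 → D3 (MIDI 50).
56 − 50 = 6, so the two pitches are 6 semitones apart.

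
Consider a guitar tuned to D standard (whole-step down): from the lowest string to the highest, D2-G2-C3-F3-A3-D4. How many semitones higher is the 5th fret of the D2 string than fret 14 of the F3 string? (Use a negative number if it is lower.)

D2 at fret 5 → G2 (MIDI 43); F3 at fret 14 → G4 (MIDI 67).
43 − 67 = -24, so the two pitches are 24 semitones apart.

-24 semitones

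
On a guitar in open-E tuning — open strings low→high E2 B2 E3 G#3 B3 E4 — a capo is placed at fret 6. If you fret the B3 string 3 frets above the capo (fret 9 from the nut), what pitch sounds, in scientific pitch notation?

The capo raises the open B3 by 6 semitones to F4; fretting 3 more gives B3 + 6 + 3 = B3 + 9 semitones = G#4.
(Also written Ab.)

G#4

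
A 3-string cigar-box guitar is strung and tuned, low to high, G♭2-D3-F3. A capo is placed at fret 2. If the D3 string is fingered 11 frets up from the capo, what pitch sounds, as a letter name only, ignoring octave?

The capo raises the open D3 by 2 semitones to E3; fretting 11 more gives D3 + 2 + 11 = D3 + 13 semitones, landing on E♭.

E♭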